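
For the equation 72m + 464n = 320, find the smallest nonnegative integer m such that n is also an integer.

gcd(464, 72):
  464 = 6·72 + 32
  72 = 2·32 + 8
  32 = 4·8
so gcd(464, 72) = 8.
8 divides 320, so solutions exist.
Back-substitute for Bézout coefficients:
  8 = 72 - 2·32
  ... = 72·(13) + 464·(-2)
Scale by 320/8 = 40: (m₀, n₀) = (520, -80).
General solution: m = 520 + 58t, n = -80 - 9t for integer t.
m ≥ 0: smallest is 520 mod 58 = 56 (at t = -8), with n = -8.

56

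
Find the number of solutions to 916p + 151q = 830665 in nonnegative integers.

6

gcd(916, 151):
  916 = 6×151 + 10
  151 = 15×10 + 1
  10 = 10×1
so gcd(916, 151) = 1.
Back-substitute for Bézout coefficients:
  1 = 151 - 15×10
  ... = 916×(-15) + 151×(91)
Scale by 830665: one solution is (-12459975, 75590515). Reduce p mod 151: (92, 4943).
General: p = 92 + 151t, q = 4943 - 916t.
p ≥ 0 ⇒ t ≥ 0; q ≥ 0 ⇒ t ≤ 5. So t ∈ [0, 5]: 6 solutions.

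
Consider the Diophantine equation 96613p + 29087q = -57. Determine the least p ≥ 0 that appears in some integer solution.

21893

gcd(96613, 29087):
  96613 = 3*29087 + 9352
  29087 = 3*9352 + 1031
  9352 = 9*1031 + 73
  1031 = 14*73 + 9
  73 = 8*9 + 1
  9 = 9*1
so gcd(96613, 29087) = 1.
1 divides -57, so solutions exist.
Back-substitute for Bézout coefficients:
  1 = 73 - 8*9
  ... = 96613*(3188) + 29087*(-10589)
Scale by -57/1 = -57: (p₀, q₀) = (-181716, 603573).
General solution: p = -181716 + 29087t, q = 603573 - 96613t for integer t.
p ≥ 0: smallest is -181716 mod 29087 = 21893 (at t = 7), with q = -72718.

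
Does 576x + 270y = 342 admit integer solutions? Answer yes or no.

yes

gcd(576, 270) = 18  (576 = 2×270 + 36, 270 = 7×36 + 18, 36 = 2×18).
18 divides 342, so integer solutions exist.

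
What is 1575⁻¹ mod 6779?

gcd(6779, 1575) = 1.
By Bézout, 1575*(-835) + 6779*(194) = 1.
So 1575*-835 ≡ 1 (mod 6779), and -835 mod 6779 = 5944.

5944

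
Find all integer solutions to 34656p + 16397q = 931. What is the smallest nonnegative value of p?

432

gcd(34656, 16397):
  34656 = 2*16397 + 1862
  16397 = 8*1862 + 1501
  1862 = 1*1501 + 361
  1501 = 4*361 + 57
  361 = 6*57 + 19
  57 = 3*19
so gcd(34656, 16397) = 19.
19 divides 931, so solutions exist.
Back-substitute for Bézout coefficients:
  19 = 361 - 6*57
  ... = 34656*(273) + 16397*(-577)
Scale by 931/19 = 49: (p₀, q₀) = (13377, -28273).
General solution: p = 13377 + 863t, q = -28273 - 1824t for integer t.
p ≥ 0: smallest is 13377 mod 863 = 432 (at t = -15), with q = -913.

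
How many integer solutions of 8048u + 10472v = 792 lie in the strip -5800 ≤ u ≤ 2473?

6

gcd(10472, 8048) = 8.
By Bézout, 8048·(108) + 10472·(-83) = 8.
Particular solution: (220, -169).
General solution: u = 220 + 1309t, v = -169 - 1006t for integer t.
-5800 ≤ 220 + 1309t ≤ 2473 gives t ∈ [-4, 1], which is 6 values.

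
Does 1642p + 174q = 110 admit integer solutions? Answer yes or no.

gcd(1642, 174) = 2  (1642 = 9·174 + 76, 174 = 2·76 + 22, 76 = 3·22 + 10, 22 = 2·10 + 2, 10 = 5·2).
2 divides 110, so integer solutions exist.

yes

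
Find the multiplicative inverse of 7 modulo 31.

9

gcd(31, 7):
  31 = 4·7 + 3
  7 = 2·3 + 1
  3 = 3·1
so gcd(31, 7) = 1.
Back-substitute for Bézout coefficients:
  1 = 7 - 2·3
  ... = 7·(9) + 31·(-2)
So 7·9 ≡ 1 (mod 31), and 9 mod 31 = 9.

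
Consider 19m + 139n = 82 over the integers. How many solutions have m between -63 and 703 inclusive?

gcd(139, 19) = 1.
By Bézout, 19×(22) + 139×(-3) = 1.
Particular solution: (136, -18).
General solution: m = 136 + 139t, n = -18 - 19t for integer t.
-63 ≤ 136 + 139t ≤ 703 gives t ∈ [-1, 4], which is 6 values.

6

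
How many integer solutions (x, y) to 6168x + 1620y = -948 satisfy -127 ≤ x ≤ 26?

1

gcd(6168, 1620) = 12.
By Bézout, 6168·(-26) + 1620·(99) = 12.
Particular solution: (29, -111).
General solution: x = 29 + 135t, y = -111 - 514t for integer t.
-127 ≤ 29 + 135t ≤ 26 gives t ∈ [-1, -1], which is 1 value.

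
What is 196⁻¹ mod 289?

gcd(289, 196) = 1  (289 = 1×196 + 93, 196 = 2×93 + 10, 93 = 9×10 + 3, 10 = 3×3 + 1, 3 = 3×1).
Back-substituting, 196×(87) + 289×(-59) = 1.
So 196×87 ≡ 1 (mod 289), and 87 mod 289 = 87.

87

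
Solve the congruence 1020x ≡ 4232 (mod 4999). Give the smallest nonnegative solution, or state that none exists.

259

gcd(4999, 1020):
  4999 = 4×1020 + 919
  1020 = 1×919 + 101
  919 = 9×101 + 10
  101 = 10×10 + 1
  10 = 10×1
so gcd(4999, 1020) = 1.
1 divides 4232, so solutions exist.
Back-substitute for Bézout coefficients:
  1 = 101 - 10×10
  ... = 1020×(495) + 4999×(-101)
So 1020×(495) ≡ 1 (mod 4999); multiply by 4232: x ≡ 2094840 (mod 4999).
Smallest nonnegative: x = 2094840 mod 4999 = 259.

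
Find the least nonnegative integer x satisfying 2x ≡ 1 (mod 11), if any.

6

gcd(11, 2) = 1  (11 = 5·2 + 1, 2 = 2·1).
1 divides 1, so solutions exist.
Back-substituting, 2·(-5) + 11·(1) = 1.
So 2·(-5) ≡ 1 (mod 11); multiply by 1: x ≡ -5 (mod 11).
Smallest nonnegative: x = -5 mod 11 = 6.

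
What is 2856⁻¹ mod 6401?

gcd(6401, 2856):
  6401 = 2·2856 + 689
  2856 = 4·689 + 100
  689 = 6·100 + 89
  100 = 1·89 + 11
  89 = 8·11 + 1
  11 = 11·1
so gcd(6401, 2856) = 1.
Back-substitute for Bézout coefficients:
  1 = 89 - 8·11
  ... = 2856·(-576) + 6401·(257)
So 2856·-576 ≡ 1 (mod 6401), and -576 mod 6401 = 5825.

5825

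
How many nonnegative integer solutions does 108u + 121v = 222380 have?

17

gcd(121, 108):
  121 = 1*108 + 13
  108 = 8*13 + 4
  13 = 3*4 + 1
  4 = 4*1
so gcd(121, 108) = 1.
Back-substitute for Bézout coefficients:
  1 = 13 - 3*4
  ... = 108*(-28) + 121*(25)
Scale by 222380: one solution is (-6226640, 5559500). Reduce u mod 121: (20, 1820).
General: u = 20 + 121t, v = 1820 - 108t.
u ≥ 0 ⇒ t ≥ 0; v ≥ 0 ⇒ t ≤ 16. So t ∈ [0, 16]: 17 solutions.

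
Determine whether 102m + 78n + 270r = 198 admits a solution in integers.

gcd(102, 78):
  102 = 1×78 + 24
  78 = 3×24 + 6
  24 = 4×6
so gcd(102, 78) = 6.
gcd(6, 270) = 6.
6 divides 198, so integer solutions exist.

yes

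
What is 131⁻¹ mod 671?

gcd(671, 131) = 1  (671 = 5×131 + 16, 131 = 8×16 + 3, 16 = 5×3 + 1, 3 = 3×1).
Back-substituting, 131×(-210) + 671×(41) = 1.
So 131×-210 ≡ 1 (mod 671), and -210 mod 671 = 461.

461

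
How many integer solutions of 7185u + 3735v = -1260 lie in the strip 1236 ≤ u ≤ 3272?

gcd(7185, 3735) = 15.
By Bézout, 7185·(-118) + 3735·(227) = 15.
Particular solution: (201, -387).
General solution: u = 201 + 249t, v = -387 - 479t for integer t.
1236 ≤ 201 + 249t ≤ 3272 gives t ∈ [5, 12], which is 8 values.

8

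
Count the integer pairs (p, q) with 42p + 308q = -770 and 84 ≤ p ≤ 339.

11

gcd(308, 42):
  308 = 7*42 + 14
  42 = 3*14
so gcd(308, 42) = 14.
Back-substitute for Bézout coefficients:
  14 = 308 - 7*42
  ... = 42*(-7) + 308*(1)
Scale by -55: particular solution (385, -55); reduce p mod 22: (11, -4).
General solution: p = 11 + 22t, q = -4 - 3t for integer t.
84 ≤ 11 + 22t ≤ 339 gives t ∈ [4, 14], which is 11 values.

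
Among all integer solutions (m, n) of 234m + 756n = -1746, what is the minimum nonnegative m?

gcd(756, 234) = 18.
18 divides -1746, so solutions exist.
By Bézout, 234*(13) + 756*(-4) = 18.
Scale by -1746/18 = -97: (m₀, n₀) = (-1261, 388).
General solution: m = -1261 + 42t, n = 388 - 13t for integer t.
m ≥ 0: smallest is -1261 mod 42 = 41 (at t = 31), with n = -15.

41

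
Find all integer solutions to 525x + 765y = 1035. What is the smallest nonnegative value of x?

18

gcd(765, 525) = 15  (765 = 1×525 + 240, 525 = 2×240 + 45, 240 = 5×45 + 15, 45 = 3×15).
15 divides 1035, so solutions exist.
Back-substituting, 525×(-16) + 765×(11) = 15.
Scale by 1035/15 = 69: (x₀, y₀) = (-1104, 759).
General solution: x = -1104 + 51t, y = 759 - 35t for integer t.
x ≥ 0: smallest is -1104 mod 51 = 18 (at t = 22), with y = -11.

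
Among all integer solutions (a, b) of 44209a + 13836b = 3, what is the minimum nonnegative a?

gcd(44209, 13836):
  44209 = 3·13836 + 2701
  13836 = 5·2701 + 331
  2701 = 8·331 + 53
  331 = 6·53 + 13
  53 = 4·13 + 1
  13 = 13·1
so gcd(44209, 13836) = 1.
1 divides 3, so solutions exist.
Back-substitute for Bézout coefficients:
  1 = 53 - 4·13
  ... = 44209·(1045) + 13836·(-3339)
Scale by 3/1 = 3: (a₀, b₀) = (3135, -10017).
General solution: a = 3135 + 13836t, b = -10017 - 44209t for integer t.
a ≥ 0: smallest is 3135 mod 13836 = 3135 (at t = 0), with b = -10017.

3135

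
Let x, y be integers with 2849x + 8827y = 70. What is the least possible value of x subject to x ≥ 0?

gcd(8827, 2849) = 7  (8827 = 3×2849 + 280, 2849 = 10×280 + 49, 280 = 5×49 + 35, 49 = 1×35 + 14, 35 = 2×14 + 7, 14 = 2×7).
7 divides 70, so solutions exist.
Back-substituting, 2849×(-536) + 8827×(173) = 7.
Scale by 70/7 = 10: (x₀, y₀) = (-5360, 1730).
General solution: x = -5360 + 1261t, y = 1730 - 407t for integer t.
x ≥ 0: smallest is -5360 mod 1261 = 945 (at t = 5), with y = -305.

945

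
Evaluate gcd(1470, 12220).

10

gcd(12220, 1470):
  12220 = 8×1470 + 460
  1470 = 3×460 + 90
  460 = 5×90 + 10
  90 = 9×10
so gcd(12220, 1470) = 10.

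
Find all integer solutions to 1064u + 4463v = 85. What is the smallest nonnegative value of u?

gcd(4463, 1064) = 1  (4463 = 4*1064 + 207, 1064 = 5*207 + 29, 207 = 7*29 + 4, 29 = 7*4 + 1, 4 = 4*1).
1 divides 85, so solutions exist.
Back-substituting, 1064*(1078) + 4463*(-257) = 1.
Scale by 85/1 = 85: (u₀, v₀) = (91630, -21845).
General solution: u = 91630 + 4463t, v = -21845 - 1064t for integer t.
u ≥ 0: smallest is 91630 mod 4463 = 2370 (at t = -20), with v = -565.

2370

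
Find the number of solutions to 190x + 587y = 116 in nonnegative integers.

gcd(587, 190):
  587 = 3·190 + 17
  190 = 11·17 + 3
  17 = 5·3 + 2
  3 = 1·2 + 1
  2 = 2·1
so gcd(587, 190) = 1.
Back-substitute for Bézout coefficients:
  1 = 3 - 1·2
  ... = 190·(207) + 587·(-67)
Scale by 116: one solution is (24012, -7772). Reduce x mod 587: (532, -172).
General: x = 532 + 587t, y = -172 - 190t.
x ≥ 0 ⇒ t ≥ 0; y ≥ 0 ⇒ t ≤ -1. So t ∈ [0, -1]: 0 solutions.

0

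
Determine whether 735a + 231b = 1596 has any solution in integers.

gcd(735, 231):
  735 = 3×231 + 42
  231 = 5×42 + 21
  42 = 2×21
so gcd(735, 231) = 21.
21 divides 1596, so integer solutions exist.

yes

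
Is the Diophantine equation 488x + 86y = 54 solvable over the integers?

yes

gcd(488, 86) = 2  (488 = 5×86 + 58, 86 = 1×58 + 28, 58 = 2×28 + 2, 28 = 14×2).
2 divides 54, so integer solutions exist.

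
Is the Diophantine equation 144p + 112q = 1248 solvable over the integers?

gcd(144, 112) = 16.
16 divides 1248, so integer solutions exist.

yes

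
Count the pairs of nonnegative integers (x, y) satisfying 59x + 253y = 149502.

10

gcd(253, 59):
  253 = 4*59 + 17
  59 = 3*17 + 8
  17 = 2*8 + 1
  8 = 8*1
so gcd(253, 59) = 1.
Back-substitute for Bézout coefficients:
  1 = 17 - 2*8
  ... = 59*(-30) + 253*(7)
Scale by 149502: one solution is (-4485060, 1046514). Reduce x mod 253: (124, 562).
General: x = 124 + 253t, y = 562 - 59t.
x ≥ 0 ⇒ t ≥ 0; y ≥ 0 ⇒ t ≤ 9. So t ∈ [0, 9]: 10 solutions.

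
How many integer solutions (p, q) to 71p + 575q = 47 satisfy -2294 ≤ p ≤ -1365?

2

gcd(575, 71):
  575 = 8*71 + 7
  71 = 10*7 + 1
  7 = 7*1
so gcd(575, 71) = 1.
Back-substitute for Bézout coefficients:
  1 = 71 - 10*7
  ... = 71*(81) + 575*(-10)
Scale by 47: particular solution (3807, -470); reduce p mod 575: (357, -44).
General solution: p = 357 + 575t, q = -44 - 71t for integer t.
-2294 ≤ 357 + 575t ≤ -1365 gives t ∈ [-4, -3], which is 2 values.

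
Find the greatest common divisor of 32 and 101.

1

gcd(101, 32):
  101 = 3*32 + 5
  32 = 6*5 + 2
  5 = 2*2 + 1
  2 = 2*1
so gcd(101, 32) = 1.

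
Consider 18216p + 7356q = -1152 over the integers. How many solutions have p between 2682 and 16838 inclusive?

23

gcd(18216, 7356):
  18216 = 2×7356 + 3504
  7356 = 2×3504 + 348
  3504 = 10×348 + 24
  348 = 14×24 + 12
  24 = 2×12
so gcd(18216, 7356) = 12.
Back-substitute for Bézout coefficients:
  12 = 348 - 14×24
  ... = 18216×(-296) + 7356×(733)
Scale by -96: particular solution (28416, -70368); reduce p mod 613: (218, -540).
General solution: p = 218 + 613t, q = -540 - 1518t for integer t.
2682 ≤ 218 + 613t ≤ 16838 gives t ∈ [5, 27], which is 23 values.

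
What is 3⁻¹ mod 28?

gcd(28, 3) = 1  (28 = 9·3 + 1, 3 = 3·1).
Back-substituting, 3·(-9) + 28·(1) = 1.
So 3·-9 ≡ 1 (mod 28), and -9 mod 28 = 19.

19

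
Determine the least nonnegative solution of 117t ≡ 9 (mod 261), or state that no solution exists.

gcd(261, 117) = 9  (261 = 2*117 + 27, 117 = 4*27 + 9, 27 = 3*9).
9 divides 9, so solutions exist.
Back-substituting, 117*(9) + 261*(-4) = 9.
So 117*(9) ≡ 9 (mod 261); multiply by 1: t ≡ 9 (mod 29).
Smallest nonnegative: t = 9 mod 29 = 9.

9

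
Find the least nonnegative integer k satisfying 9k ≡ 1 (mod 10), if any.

9

gcd(10, 9) = 1.
1 divides 1, so solutions exist.
By Bézout, 9*(-1) + 10*(1) = 1.
So 9*(-1) ≡ 1 (mod 10); multiply by 1: k ≡ -1 (mod 10).
Smallest nonnegative: k = -1 mod 10 = 9.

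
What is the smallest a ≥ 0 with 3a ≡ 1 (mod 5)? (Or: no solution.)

2

gcd(5, 3) = 1.
1 divides 1, so solutions exist.
By Bézout, 3×(2) + 5×(-1) = 1.
So 3×(2) ≡ 1 (mod 5); multiply by 1: a ≡ 2 (mod 5).
Smallest nonnegative: a = 2 mod 5 = 2.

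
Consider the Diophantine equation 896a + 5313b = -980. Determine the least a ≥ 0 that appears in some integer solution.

gcd(5313, 896) = 7.
7 divides -980, so solutions exist.
By Bézout, 896·(338) + 5313·(-57) = 7.
Scale by -980/7 = -140: (a₀, b₀) = (-47320, 7980).
General solution: a = -47320 + 759t, b = 7980 - 128t for integer t.
a ≥ 0: smallest is -47320 mod 759 = 497 (at t = 63), with b = -84.

497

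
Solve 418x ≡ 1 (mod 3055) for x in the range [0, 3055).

gcd(3055, 418):
  3055 = 7×418 + 129
  418 = 3×129 + 31
  129 = 4×31 + 5
  31 = 6×5 + 1
  5 = 5×1
so gcd(3055, 418) = 1.
Back-substitute for Bézout coefficients:
  1 = 31 - 6×5
  ... = 418×(592) + 3055×(-81)
So 418×592 ≡ 1 (mod 3055), and 592 mod 3055 = 592.

592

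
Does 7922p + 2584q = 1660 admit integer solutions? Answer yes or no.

no

gcd(7922, 2584):
  7922 = 3·2584 + 170
  2584 = 15·170 + 34
  170 = 5·34
so gcd(7922, 2584) = 34.
34 does not divide 1660 (remainder 28), so no integer solutions.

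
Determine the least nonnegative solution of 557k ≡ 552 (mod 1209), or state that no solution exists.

gcd(1209, 557) = 1  (1209 = 2*557 + 95, 557 = 5*95 + 82, 95 = 1*82 + 13, 82 = 6*13 + 4, 13 = 3*4 + 1, 4 = 4*1).
1 divides 552, so solutions exist.
Back-substituting, 557*(-280) + 1209*(129) = 1.
So 557*(-280) ≡ 1 (mod 1209); multiply by 552: k ≡ -154560 (mod 1209).
Smallest nonnegative: k = -154560 mod 1209 = 192.

192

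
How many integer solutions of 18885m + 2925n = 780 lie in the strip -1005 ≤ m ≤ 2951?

gcd(18885, 2925):
  18885 = 6×2925 + 1335
  2925 = 2×1335 + 255
  1335 = 5×255 + 60
  255 = 4×60 + 15
  60 = 4×15
so gcd(18885, 2925) = 15.
Back-substitute for Bézout coefficients:
  15 = 255 - 4×60
  ... = 18885×(-46) + 2925×(297)
Scale by 52: particular solution (-2392, 15444); reduce m mod 195: (143, -923).
General solution: m = 143 + 195t, n = -923 - 1259t for integer t.
-1005 ≤ 143 + 195t ≤ 2951 gives t ∈ [-5, 14], which is 20 values.

20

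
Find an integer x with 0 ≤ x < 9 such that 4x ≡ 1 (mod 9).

gcd(9, 4):
  9 = 2·4 + 1
  4 = 4·1
so gcd(9, 4) = 1.
Back-substitute for Bézout coefficients:
  1 = 9 - 2·4
  ... = 4·(-2) + 9·(1)
So 4·-2 ≡ 1 (mod 9), and -2 mod 9 = 7.

7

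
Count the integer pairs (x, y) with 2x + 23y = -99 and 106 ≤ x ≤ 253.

6

gcd(23, 2) = 1.
By Bézout, 2×(-11) + 23×(1) = 1.
Particular solution: (8, -5).
General solution: x = 8 + 23t, y = -5 - 2t for integer t.
106 ≤ 8 + 23t ≤ 253 gives t ∈ [5, 10], which is 6 values.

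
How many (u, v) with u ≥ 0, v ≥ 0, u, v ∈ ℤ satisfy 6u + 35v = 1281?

gcd(35, 6):
  35 = 5·6 + 5
  6 = 1·5 + 1
  5 = 5·1
so gcd(35, 6) = 1.
Back-substitute for Bézout coefficients:
  1 = 6 - 1·5
  ... = 6·(6) + 35·(-1)
Scale by 1281: one solution is (7686, -1281). Reduce u mod 35: (21, 33).
General: u = 21 + 35t, v = 33 - 6t.
u ≥ 0 ⇒ t ≥ 0; v ≥ 0 ⇒ t ≤ 5. So t ∈ [0, 5]: 6 solutions.

6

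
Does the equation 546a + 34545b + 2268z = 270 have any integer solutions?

no

gcd(34545, 546):
  34545 = 63*546 + 147
  546 = 3*147 + 105
  147 = 1*105 + 42
  105 = 2*42 + 21
  42 = 2*21
so gcd(34545, 546) = 21.
gcd(21, 2268) = 21.
21 does not divide 270 (remainder 18), so no integer solutions.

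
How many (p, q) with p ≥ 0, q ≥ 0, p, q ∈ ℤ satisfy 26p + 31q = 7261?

gcd(31, 26) = 1.
By Bézout, 26*(6) + 31*(-5) = 1.
One solution: (11, 225).
General: p = 11 + 31t, q = 225 - 26t.
p ≥ 0 ⇒ t ≥ 0; q ≥ 0 ⇒ t ≤ 8. So t ∈ [0, 8]: 9 solutions.

9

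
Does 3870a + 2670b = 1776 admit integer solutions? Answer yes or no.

gcd(3870, 2670) = 30.
30 does not divide 1776 (remainder 6), so no integer solutions.

no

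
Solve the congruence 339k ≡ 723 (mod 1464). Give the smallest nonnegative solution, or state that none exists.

41

gcd(1464, 339) = 3  (1464 = 4*339 + 108, 339 = 3*108 + 15, 108 = 7*15 + 3, 15 = 5*3).
3 divides 723, so solutions exist.
Back-substituting, 339*(-95) + 1464*(22) = 3.
So 339*(-95) ≡ 3 (mod 1464); multiply by 241: k ≡ -22895 (mod 488).
Smallest nonnegative: k = -22895 mod 488 = 41.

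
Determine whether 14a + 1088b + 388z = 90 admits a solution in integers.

yes

gcd(1088, 14):
  1088 = 77×14 + 10
  14 = 1×10 + 4
  10 = 2×4 + 2
  4 = 2×2
so gcd(1088, 14) = 2.
gcd(2, 388) = 2.
2 divides 90, so integer solutions exist.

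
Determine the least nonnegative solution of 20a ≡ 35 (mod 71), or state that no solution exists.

gcd(71, 20) = 1.
1 divides 35, so solutions exist.
By Bézout, 20×(32) + 71×(-9) = 1.
So 20×(32) ≡ 1 (mod 71); multiply by 35: a ≡ 1120 (mod 71).
Smallest nonnegative: a = 1120 mod 71 = 55.

55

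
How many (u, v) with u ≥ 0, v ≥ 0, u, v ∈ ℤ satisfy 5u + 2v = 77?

gcd(5, 2) = 1.
By Bézout, 5×(1) + 2×(-2) = 1.
One solution: (1, 36).
General: u = 1 + 2t, v = 36 - 5t.
u ≥ 0 ⇒ t ≥ 0; v ≥ 0 ⇒ t ≤ 7. So t ∈ [0, 7]: 8 solutions.

8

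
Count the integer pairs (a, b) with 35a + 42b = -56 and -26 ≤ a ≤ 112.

gcd(42, 35) = 7.
By Bézout, 35×(-1) + 42×(1) = 7.
Particular solution: (2, -3).
General solution: a = 2 + 6t, b = -3 - 5t for integer t.
-26 ≤ 2 + 6t ≤ 112 gives t ∈ [-4, 18], which is 23 values.

23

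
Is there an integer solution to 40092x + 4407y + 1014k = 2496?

gcd(40092, 4407) = 39  (40092 = 9*4407 + 429, 4407 = 10*429 + 117, 429 = 3*117 + 78, 117 = 1*78 + 39, 78 = 2*39).
gcd(39, 1014) = 39.
39 divides 2496, so integer solutions exist.

yes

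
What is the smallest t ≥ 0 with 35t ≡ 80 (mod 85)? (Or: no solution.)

gcd(85, 35) = 5.
5 divides 80, so solutions exist.
By Bézout, 35*(5) + 85*(-2) = 5.
So 35*(5) ≡ 5 (mod 85); multiply by 16: t ≡ 80 (mod 17).
Smallest nonnegative: t = 80 mod 17 = 12.

12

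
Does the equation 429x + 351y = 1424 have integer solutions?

gcd(429, 351) = 39  (429 = 1×351 + 78, 351 = 4×78 + 39, 78 = 2×39).
39 does not divide 1424 (remainder 20), so no integer solutions.

no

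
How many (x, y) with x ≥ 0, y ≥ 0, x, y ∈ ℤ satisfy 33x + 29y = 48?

0

gcd(33, 29) = 1.
By Bézout, 33·(-7) + 29·(8) = 1.
One solution: (12, -12).
General: x = 12 + 29t, y = -12 - 33t.
x ≥ 0 ⇒ t ≥ 0; y ≥ 0 ⇒ t ≤ -1. So t ∈ [0, -1]: 0 solutions.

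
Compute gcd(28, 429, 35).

1

gcd(429, 28) = 1  (429 = 15·28 + 9, 28 = 3·9 + 1, 9 = 9·1).
gcd(1, 35) = 1.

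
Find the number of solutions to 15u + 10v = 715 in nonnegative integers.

gcd(15, 10) = 5.
By Bézout, 15·(1) + 10·(-1) = 5.
One solution: (1, 70).
General: u = 1 + 2t, v = 70 - 3t.
u ≥ 0 ⇒ t ≥ 0; v ≥ 0 ⇒ t ≤ 23. So t ∈ [0, 23]: 24 solutions.

24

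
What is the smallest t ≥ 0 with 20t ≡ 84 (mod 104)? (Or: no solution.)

gcd(104, 20) = 4  (104 = 5*20 + 4, 20 = 5*4).
4 divides 84, so solutions exist.
Back-substituting, 20*(-5) + 104*(1) = 4.
So 20*(-5) ≡ 4 (mod 104); multiply by 21: t ≡ -105 (mod 26).
Smallest nonnegative: t = -105 mod 26 = 25.

25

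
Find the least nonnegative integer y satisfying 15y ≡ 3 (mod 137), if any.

55

gcd(137, 15) = 1.
1 divides 3, so solutions exist.
By Bézout, 15·(64) + 137·(-7) = 1.
So 15·(64) ≡ 1 (mod 137); multiply by 3: y ≡ 192 (mod 137).
Smallest nonnegative: y = 192 mod 137 = 55.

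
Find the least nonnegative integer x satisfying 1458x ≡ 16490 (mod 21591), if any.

no solution

gcd(21591, 1458) = 9  (21591 = 14·1458 + 1179, 1458 = 1·1179 + 279, 1179 = 4·279 + 63, 279 = 4·63 + 27, 63 = 2·27 + 9, 27 = 3·9).
9 does not divide 16490, so the congruence has no solution.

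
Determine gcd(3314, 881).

1

gcd(3314, 881):
  3314 = 3×881 + 671
  881 = 1×671 + 210
  671 = 3×210 + 41
  210 = 5×41 + 5
  41 = 8×5 + 1
  5 = 5×1
so gcd(3314, 881) = 1.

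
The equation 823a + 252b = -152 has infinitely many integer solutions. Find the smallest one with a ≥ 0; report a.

88

gcd(823, 252):
  823 = 3*252 + 67
  252 = 3*67 + 51
  67 = 1*51 + 16
  51 = 3*16 + 3
  16 = 5*3 + 1
  3 = 3*1
so gcd(823, 252) = 1.
1 divides -152, so solutions exist.
Back-substitute for Bézout coefficients:
  1 = 16 - 5*3
  ... = 823*(79) + 252*(-258)
Scale by -152/1 = -152: (a₀, b₀) = (-12008, 39216).
General solution: a = -12008 + 252t, b = 39216 - 823t for integer t.
a ≥ 0: smallest is -12008 mod 252 = 88 (at t = 48), with b = -288.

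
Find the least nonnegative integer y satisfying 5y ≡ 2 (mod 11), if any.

7

gcd(11, 5):
  11 = 2*5 + 1
  5 = 5*1
so gcd(11, 5) = 1.
1 divides 2, so solutions exist.
Back-substitute for Bézout coefficients:
  1 = 11 - 2*5
  ... = 5*(-2) + 11*(1)
So 5*(-2) ≡ 1 (mod 11); multiply by 2: y ≡ -4 (mod 11).
Smallest nonnegative: y = -4 mod 11 = 7.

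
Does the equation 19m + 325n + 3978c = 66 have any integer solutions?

yes

gcd(325, 19) = 1  (325 = 17×19 + 2, 19 = 9×2 + 1, 2 = 2×1).
gcd(1, 3978) = 1.
1 divides 66, so integer solutions exist.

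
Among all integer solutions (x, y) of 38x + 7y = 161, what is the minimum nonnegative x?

0

gcd(38, 7) = 1  (38 = 5·7 + 3, 7 = 2·3 + 1, 3 = 3·1).
1 divides 161, so solutions exist.
Back-substituting, 38·(-2) + 7·(11) = 1.
Scale by 161/1 = 161: (x₀, y₀) = (-322, 1771).
General solution: x = -322 + 7t, y = 1771 - 38t for integer t.
x ≥ 0: smallest is -322 mod 7 = 0 (at t = 46), with y = 23.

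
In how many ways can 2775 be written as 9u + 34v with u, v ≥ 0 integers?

gcd(34, 9) = 1  (34 = 3×9 + 7, 9 = 1×7 + 2, 7 = 3×2 + 1, 2 = 2×1).
Back-substituting, 9×(-15) + 34×(4) = 1.
Scale by 2775: one solution is (-41625, 11100). Reduce u mod 34: (25, 75).
General: u = 25 + 34t, v = 75 - 9t.
u ≥ 0 ⇒ t ≥ 0; v ≥ 0 ⇒ t ≤ 8. So t ∈ [0, 8]: 9 solutions.

9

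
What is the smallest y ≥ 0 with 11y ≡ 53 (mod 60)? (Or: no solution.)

43

gcd(60, 11) = 1  (60 = 5×11 + 5, 11 = 2×5 + 1, 5 = 5×1).
1 divides 53, so solutions exist.
Back-substituting, 11×(11) + 60×(-2) = 1.
So 11×(11) ≡ 1 (mod 60); multiply by 53: y ≡ 583 (mod 60).
Smallest nonnegative: y = 583 mod 60 = 43.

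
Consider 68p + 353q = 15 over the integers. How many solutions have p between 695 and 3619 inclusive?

gcd(353, 68) = 1.
By Bézout, 68*(-109) + 353*(21) = 1.
Particular solution: (130, -25).
General solution: p = 130 + 353t, q = -25 - 68t for integer t.
695 ≤ 130 + 353t ≤ 3619 gives t ∈ [2, 9], which is 8 values.

8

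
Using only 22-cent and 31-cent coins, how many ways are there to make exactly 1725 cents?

Need nonnegative integers with 22j + 31k = 1725.
gcd(22, 31) = 1, and 22·(-7) + 31·(5) = 1.
So (j₀, k₀) = (-12075, 8625); general j = -12075 + 31t, k = 8625 - 22t.
j ≥ 0 ⇒ t ≥ 390; k ≥ 0 ⇒ t ≤ 392. That's 3 values of t.

3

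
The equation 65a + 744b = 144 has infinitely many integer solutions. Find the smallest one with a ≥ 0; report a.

48

gcd(744, 65):
  744 = 11*65 + 29
  65 = 2*29 + 7
  29 = 4*7 + 1
  7 = 7*1
so gcd(744, 65) = 1.
1 divides 144, so solutions exist.
Back-substitute for Bézout coefficients:
  1 = 29 - 4*7
  ... = 65*(-103) + 744*(9)
Scale by 144/1 = 144: (a₀, b₀) = (-14832, 1296).
General solution: a = -14832 + 744t, b = 1296 - 65t for integer t.
a ≥ 0: smallest is -14832 mod 744 = 48 (at t = 20), with b = -4.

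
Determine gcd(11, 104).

1

gcd(104, 11):
  104 = 9×11 + 5
  11 = 2×5 + 1
  5 = 5×1
so gcd(104, 11) = 1.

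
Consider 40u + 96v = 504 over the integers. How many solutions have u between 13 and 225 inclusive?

gcd(96, 40) = 8  (96 = 2×40 + 16, 40 = 2×16 + 8, 16 = 2×8).
Back-substituting, 40×(5) + 96×(-2) = 8.
Scale by 63: particular solution (315, -126); reduce u mod 12: (3, 4).
General solution: u = 3 + 12t, v = 4 - 5t for integer t.
13 ≤ 3 + 12t ≤ 225 gives t ∈ [1, 18], which is 18 values.

18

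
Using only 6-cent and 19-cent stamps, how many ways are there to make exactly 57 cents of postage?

Need nonnegative integers with 6j + 19k = 57.
gcd(6, 19) = 1, and 6·(-3) + 19·(1) = 1.
So (j₀, k₀) = (-171, 57); general j = -171 + 19t, k = 57 - 6t.
j ≥ 0 ⇒ t ≥ 9; k ≥ 0 ⇒ t ≤ 9. That's 1 value of t.

1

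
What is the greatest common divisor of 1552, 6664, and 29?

gcd(6664, 1552) = 8  (6664 = 4×1552 + 456, 1552 = 3×456 + 184, 456 = 2×184 + 88, 184 = 2×88 + 8, 88 = 11×8).
gcd(8, 29) = 1.

1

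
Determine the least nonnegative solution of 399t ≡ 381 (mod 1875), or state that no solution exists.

344

gcd(1875, 399) = 3  (1875 = 4×399 + 279, 399 = 1×279 + 120, 279 = 2×120 + 39, 120 = 3×39 + 3, 39 = 13×3).
3 divides 381, so solutions exist.
Back-substituting, 399×(47) + 1875×(-10) = 3.
So 399×(47) ≡ 3 (mod 1875); multiply by 127: t ≡ 5969 (mod 625).
Smallest nonnegative: t = 5969 mod 625 = 344.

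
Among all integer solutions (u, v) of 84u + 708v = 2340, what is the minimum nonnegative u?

gcd(708, 84) = 12.
12 divides 2340, so solutions exist.
By Bézout, 84*(17) + 708*(-2) = 12.
Scale by 2340/12 = 195: (u₀, v₀) = (3315, -390).
General solution: u = 3315 + 59t, v = -390 - 7t for integer t.
u ≥ 0: smallest is 3315 mod 59 = 11 (at t = -56), with v = 2.

11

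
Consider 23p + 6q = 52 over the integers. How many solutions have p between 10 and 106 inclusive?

16

gcd(23, 6):
  23 = 3·6 + 5
  6 = 1·5 + 1
  5 = 5·1
so gcd(23, 6) = 1.
Back-substitute for Bézout coefficients:
  1 = 6 - 1·5
  ... = 23·(-1) + 6·(4)
Scale by 52: particular solution (-52, 208); reduce p mod 6: (2, 1).
General solution: p = 2 + 6t, q = 1 - 23t for integer t.
10 ≤ 2 + 6t ≤ 106 gives t ∈ [2, 17], which is 16 values.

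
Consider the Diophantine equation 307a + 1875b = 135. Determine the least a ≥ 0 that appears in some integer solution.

1680

gcd(1875, 307) = 1  (1875 = 6×307 + 33, 307 = 9×33 + 10, 33 = 3×10 + 3, 10 = 3×3 + 1, 3 = 3×1).
1 divides 135, so solutions exist.
Back-substituting, 307×(568) + 1875×(-93) = 1.
Scale by 135/1 = 135: (a₀, b₀) = (76680, -12555).
General solution: a = 76680 + 1875t, b = -12555 - 307t for integer t.
a ≥ 0: smallest is 76680 mod 1875 = 1680 (at t = -40), with b = -275.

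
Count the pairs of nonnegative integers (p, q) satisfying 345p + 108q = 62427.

5

gcd(345, 108):
  345 = 3×108 + 21
  108 = 5×21 + 3
  21 = 7×3
so gcd(345, 108) = 3.
Back-substitute for Bézout coefficients:
  3 = 108 - 5×21
  ... = 345×(-5) + 108×(16)
Scale by 20809: one solution is (-104045, 332944). Reduce p mod 36: (31, 479).
General: p = 31 + 36t, q = 479 - 115t.
p ≥ 0 ⇒ t ≥ 0; q ≥ 0 ⇒ t ≤ 4. So t ∈ [0, 4]: 5 solutions.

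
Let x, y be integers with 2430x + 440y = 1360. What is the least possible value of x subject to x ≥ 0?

gcd(2430, 440):
  2430 = 5·440 + 230
  440 = 1·230 + 210
  230 = 1·210 + 20
  210 = 10·20 + 10
  20 = 2·10
so gcd(2430, 440) = 10.
10 divides 1360, so solutions exist.
Back-substitute for Bézout coefficients:
  10 = 210 - 10·20
  ... = 2430·(-21) + 440·(116)
Scale by 1360/10 = 136: (x₀, y₀) = (-2856, 15776).
General solution: x = -2856 + 44t, y = 15776 - 243t for integer t.
x ≥ 0: smallest is -2856 mod 44 = 4 (at t = 65), with y = -19.

4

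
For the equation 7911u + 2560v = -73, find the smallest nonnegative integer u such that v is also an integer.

177

gcd(7911, 2560) = 1.
1 divides -73, so solutions exist.
By Bézout, 7911×(-809) + 2560×(2500) = 1.
Scale by -73/1 = -73: (u₀, v₀) = (59057, -182500).
General solution: u = 59057 + 2560t, v = -182500 - 7911t for integer t.
u ≥ 0: smallest is 59057 mod 2560 = 177 (at t = -23), with v = -547.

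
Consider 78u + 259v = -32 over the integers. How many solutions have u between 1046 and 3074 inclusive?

8

gcd(259, 78):
  259 = 3·78 + 25
  78 = 3·25 + 3
  25 = 8·3 + 1
  3 = 3·1
so gcd(259, 78) = 1.
Back-substitute for Bézout coefficients:
  1 = 25 - 8·3
  ... = 78·(-83) + 259·(25)
Scale by -32: particular solution (2656, -800); reduce u mod 259: (66, -20).
General solution: u = 66 + 259t, v = -20 - 78t for integer t.
1046 ≤ 66 + 259t ≤ 3074 gives t ∈ [4, 11], which is 8 values.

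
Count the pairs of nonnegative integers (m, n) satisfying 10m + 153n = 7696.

gcd(153, 10) = 1.
By Bézout, 10*(46) + 153*(-3) = 1.
One solution: (127, 42).
General: m = 127 + 153t, n = 42 - 10t.
m ≥ 0 ⇒ t ≥ 0; n ≥ 0 ⇒ t ≤ 4. So t ∈ [0, 4]: 5 solutions.

5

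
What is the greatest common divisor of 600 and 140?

20

gcd(600, 140) = 20  (600 = 4×140 + 40, 140 = 3×40 + 20, 40 = 2×20).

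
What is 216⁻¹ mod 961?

gcd(961, 216) = 1  (961 = 4*216 + 97, 216 = 2*97 + 22, 97 = 4*22 + 9, 22 = 2*9 + 4, 9 = 2*4 + 1, 4 = 4*1).
Back-substituting, 216*(-218) + 961*(49) = 1.
So 216*-218 ≡ 1 (mod 961), and -218 mod 961 = 743.

743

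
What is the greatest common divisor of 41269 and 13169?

1

gcd(41269, 13169) = 1  (41269 = 3×13169 + 1762, 13169 = 7×1762 + 835, 1762 = 2×835 + 92, 835 = 9×92 + 7, 92 = 13×7 + 1, 7 = 7×1).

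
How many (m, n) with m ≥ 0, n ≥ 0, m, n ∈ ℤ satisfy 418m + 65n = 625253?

23

gcd(418, 65):
  418 = 6*65 + 28
  65 = 2*28 + 9
  28 = 3*9 + 1
  9 = 9*1
so gcd(418, 65) = 1.
Back-substitute for Bézout coefficients:
  1 = 28 - 3*9
  ... = 418*(7) + 65*(-45)
Scale by 625253: one solution is (4376771, -28136385). Reduce m mod 65: (61, 9227).
General: m = 61 + 65t, n = 9227 - 418t.
m ≥ 0 ⇒ t ≥ 0; n ≥ 0 ⇒ t ≤ 22. So t ∈ [0, 22]: 23 solutions.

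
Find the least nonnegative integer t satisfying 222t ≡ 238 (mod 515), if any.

gcd(515, 222) = 1  (515 = 2×222 + 71, 222 = 3×71 + 9, 71 = 7×9 + 8, 9 = 1×8 + 1, 8 = 8×1).
1 divides 238, so solutions exist.
Back-substituting, 222×(58) + 515×(-25) = 1.
So 222×(58) ≡ 1 (mod 515); multiply by 238: t ≡ 13804 (mod 515).
Smallest nonnegative: t = 13804 mod 515 = 414.

414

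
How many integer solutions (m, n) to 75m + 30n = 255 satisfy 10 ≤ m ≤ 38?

gcd(75, 30):
  75 = 2*30 + 15
  30 = 2*15
so gcd(75, 30) = 15.
Back-substitute for Bézout coefficients:
  15 = 75 - 2*30
  ... = 75*(1) + 30*(-2)
Scale by 17: particular solution (17, -34); reduce m mod 2: (1, 6).
General solution: m = 1 + 2t, n = 6 - 5t for integer t.
10 ≤ 1 + 2t ≤ 38 gives t ∈ [5, 18], which is 14 values.

14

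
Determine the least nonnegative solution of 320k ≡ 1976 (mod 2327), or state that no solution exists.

2275

gcd(2327, 320) = 1.
1 divides 1976, so solutions exist.
By Bézout, 320*(-749) + 2327*(103) = 1.
So 320*(-749) ≡ 1 (mod 2327); multiply by 1976: k ≡ -1480024 (mod 2327).
Smallest nonnegative: k = -1480024 mod 2327 = 2275.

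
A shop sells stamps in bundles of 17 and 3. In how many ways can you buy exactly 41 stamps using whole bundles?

Need nonnegative integers with 17j + 3k = 41.
gcd(17, 3) = 1, and 17·(-1) + 3·(6) = 1.
So (j₀, k₀) = (-41, 246); general j = -41 + 3t, k = 246 - 17t.
j ≥ 0 ⇒ t ≥ 14; k ≥ 0 ⇒ t ≤ 14. That's 1 value of t.

1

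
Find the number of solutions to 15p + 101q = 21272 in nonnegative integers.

gcd(101, 15) = 1  (101 = 6×15 + 11, 15 = 1×11 + 4, 11 = 2×4 + 3, 4 = 1×3 + 1, 3 = 3×1).
Back-substituting, 15×(27) + 101×(-4) = 1.
Scale by 21272: one solution is (574344, -85088). Reduce p mod 101: (58, 202).
General: p = 58 + 101t, q = 202 - 15t.
p ≥ 0 ⇒ t ≥ 0; q ≥ 0 ⇒ t ≤ 13. So t ∈ [0, 13]: 14 solutions.

14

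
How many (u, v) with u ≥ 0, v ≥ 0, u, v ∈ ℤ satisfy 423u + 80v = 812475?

24

gcd(423, 80) = 1.
By Bézout, 423×(7) + 80×(-37) = 1.
One solution: (45, 9918).
General: u = 45 + 80t, v = 9918 - 423t.
u ≥ 0 ⇒ t ≥ 0; v ≥ 0 ⇒ t ≤ 23. So t ∈ [0, 23]: 24 solutions.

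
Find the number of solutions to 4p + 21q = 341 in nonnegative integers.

4

gcd(21, 4):
  21 = 5×4 + 1
  4 = 4×1
so gcd(21, 4) = 1.
Back-substitute for Bézout coefficients:
  1 = 21 - 5×4
  ... = 4×(-5) + 21×(1)
Scale by 341: one solution is (-1705, 341). Reduce p mod 21: (17, 13).
General: p = 17 + 21t, q = 13 - 4t.
p ≥ 0 ⇒ t ≥ 0; q ≥ 0 ⇒ t ≤ 3. So t ∈ [0, 3]: 4 solutions.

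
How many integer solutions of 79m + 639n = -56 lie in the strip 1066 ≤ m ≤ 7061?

gcd(639, 79):
  639 = 8·79 + 7
  79 = 11·7 + 2
  7 = 3·2 + 1
  2 = 2·1
so gcd(639, 79) = 1.
Back-substitute for Bézout coefficients:
  1 = 7 - 3·2
  ... = 79·(-275) + 639·(34)
Scale by -56: particular solution (15400, -1904); reduce m mod 639: (64, -8).
General solution: m = 64 + 639t, n = -8 - 79t for integer t.
1066 ≤ 64 + 639t ≤ 7061 gives t ∈ [2, 10], which is 9 values.

9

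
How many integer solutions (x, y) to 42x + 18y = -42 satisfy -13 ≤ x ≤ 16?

10

gcd(42, 18) = 6  (42 = 2×18 + 6, 18 = 3×6).
Back-substituting, 42×(1) + 18×(-2) = 6.
Scale by -7: particular solution (-7, 14); reduce x mod 3: (2, -7).
General solution: x = 2 + 3t, y = -7 - 7t for integer t.
-13 ≤ 2 + 3t ≤ 16 gives t ∈ [-5, 4], which is 10 values.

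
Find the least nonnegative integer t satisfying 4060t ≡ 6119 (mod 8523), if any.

gcd(8523, 4060) = 1  (8523 = 2*4060 + 403, 4060 = 10*403 + 30, 403 = 13*30 + 13, 30 = 2*13 + 4, 13 = 3*4 + 1, 4 = 4*1).
1 divides 6119, so solutions exist.
Back-substituting, 4060*(-1988) + 8523*(947) = 1.
So 4060*(-1988) ≡ 1 (mod 8523); multiply by 6119: t ≡ -12164572 (mod 8523).
Smallest nonnegative: t = -12164572 mod 8523 = 6272.

6272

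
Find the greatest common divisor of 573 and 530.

gcd(573, 530):
  573 = 1*530 + 43
  530 = 12*43 + 14
  43 = 3*14 + 1
  14 = 14*1
so gcd(573, 530) = 1.

1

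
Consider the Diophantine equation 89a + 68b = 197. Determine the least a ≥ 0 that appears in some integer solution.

gcd(89, 68):
  89 = 1×68 + 21
  68 = 3×21 + 5
  21 = 4×5 + 1
  5 = 5×1
so gcd(89, 68) = 1.
1 divides 197, so solutions exist.
Back-substitute for Bézout coefficients:
  1 = 21 - 4×5
  ... = 89×(13) + 68×(-17)
Scale by 197/1 = 197: (a₀, b₀) = (2561, -3349).
General solution: a = 2561 + 68t, b = -3349 - 89t for integer t.
a ≥ 0: smallest is 2561 mod 68 = 45 (at t = -37), with b = -56.

45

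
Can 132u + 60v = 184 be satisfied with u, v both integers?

gcd(132, 60):
  132 = 2×60 + 12
  60 = 5×12
so gcd(132, 60) = 12.
12 does not divide 184 (remainder 4), so no integer solutions.

no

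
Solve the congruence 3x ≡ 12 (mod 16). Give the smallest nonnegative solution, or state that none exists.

gcd(16, 3) = 1.
1 divides 12, so solutions exist.
By Bézout, 3*(-5) + 16*(1) = 1.
So 3*(-5) ≡ 1 (mod 16); multiply by 12: x ≡ -60 (mod 16).
Smallest nonnegative: x = -60 mod 16 = 4.

4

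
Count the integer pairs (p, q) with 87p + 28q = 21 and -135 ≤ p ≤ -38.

gcd(87, 28):
  87 = 3·28 + 3
  28 = 9·3 + 1
  3 = 3·1
so gcd(87, 28) = 1.
Back-substitute for Bézout coefficients:
  1 = 28 - 9·3
  ... = 87·(-9) + 28·(28)
Scale by 21: particular solution (-189, 588); reduce p mod 28: (7, -21).
General solution: p = 7 + 28t, q = -21 - 87t for integer t.
-135 ≤ 7 + 28t ≤ -38 gives t ∈ [-5, -2], which is 4 values.

4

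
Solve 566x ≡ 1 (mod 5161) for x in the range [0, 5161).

2927

gcd(5161, 566) = 1.
By Bézout, 566·(-2234) + 5161·(245) = 1.
So 566·-2234 ≡ 1 (mod 5161), and -2234 mod 5161 = 2927.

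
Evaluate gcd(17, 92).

1

gcd(92, 17) = 1  (92 = 5×17 + 7, 17 = 2×7 + 3, 7 = 2×3 + 1, 3 = 3×1).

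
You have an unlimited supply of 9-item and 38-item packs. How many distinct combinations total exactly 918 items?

Need nonnegative integers with 9j + 38k = 918.
gcd(9, 38) = 1, and 9·(17) + 38·(-4) = 1.
So (j₀, k₀) = (15606, -3672); general j = 15606 + 38t, k = -3672 - 9t.
j ≥ 0 ⇒ t ≥ -410; k ≥ 0 ⇒ t ≤ -408. That's 3 values of t.

3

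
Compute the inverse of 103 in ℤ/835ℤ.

227

gcd(835, 103) = 1.
By Bézout, 103·(227) + 835·(-28) = 1.
So 103·227 ≡ 1 (mod 835), and 227 mod 835 = 227.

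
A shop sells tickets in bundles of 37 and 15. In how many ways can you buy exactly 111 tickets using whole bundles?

Need nonnegative integers with 37j + 15k = 111.
gcd(37, 15) = 1, and 37·(-2) + 15·(5) = 1.
So (j₀, k₀) = (-222, 555); general j = -222 + 15t, k = 555 - 37t.
j ≥ 0 ⇒ t ≥ 15; k ≥ 0 ⇒ t ≤ 15. That's 1 value of t.

1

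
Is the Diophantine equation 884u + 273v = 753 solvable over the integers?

no

gcd(884, 273) = 13  (884 = 3·273 + 65, 273 = 4·65 + 13, 65 = 5·13).
13 does not divide 753 (remainder 12), so no integer solutions.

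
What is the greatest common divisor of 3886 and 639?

gcd(3886, 639) = 1  (3886 = 6×639 + 52, 639 = 12×52 + 15, 52 = 3×15 + 7, 15 = 2×7 + 1, 7 = 7×1).

1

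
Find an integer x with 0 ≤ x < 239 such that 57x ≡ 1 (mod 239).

130

gcd(239, 57):
  239 = 4×57 + 11
  57 = 5×11 + 2
  11 = 5×2 + 1
  2 = 2×1
so gcd(239, 57) = 1.
Back-substitute for Bézout coefficients:
  1 = 11 - 5×2
  ... = 57×(-109) + 239×(26)
So 57×-109 ≡ 1 (mod 239), and -109 mod 239 = 130.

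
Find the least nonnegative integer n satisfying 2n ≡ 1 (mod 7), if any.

4

gcd(7, 2) = 1  (7 = 3*2 + 1, 2 = 2*1).
1 divides 1, so solutions exist.
Back-substituting, 2*(-3) + 7*(1) = 1.
So 2*(-3) ≡ 1 (mod 7); multiply by 1: n ≡ -3 (mod 7).
Smallest nonnegative: n = -3 mod 7 = 4.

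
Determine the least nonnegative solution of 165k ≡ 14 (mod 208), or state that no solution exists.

gcd(208, 165):
  208 = 1×165 + 43
  165 = 3×43 + 36
  43 = 1×36 + 7
  36 = 5×7 + 1
  7 = 7×1
so gcd(208, 165) = 1.
1 divides 14, so solutions exist.
Back-substitute for Bézout coefficients:
  1 = 36 - 5×7
  ... = 165×(29) + 208×(-23)
So 165×(29) ≡ 1 (mod 208); multiply by 14: k ≡ 406 (mod 208).
Smallest nonnegative: k = 406 mod 208 = 198.

198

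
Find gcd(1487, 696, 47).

1

gcd(1487, 696) = 1.
gcd(1, 47) = 1.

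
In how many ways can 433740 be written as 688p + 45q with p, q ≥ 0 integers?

14

gcd(688, 45) = 1  (688 = 15*45 + 13, 45 = 3*13 + 6, 13 = 2*6 + 1, 6 = 6*1).
Back-substituting, 688*(7) + 45*(-107) = 1.
Scale by 433740: one solution is (3036180, -46410180). Reduce p mod 45: (30, 9180).
General: p = 30 + 45t, q = 9180 - 688t.
p ≥ 0 ⇒ t ≥ 0; q ≥ 0 ⇒ t ≤ 13. So t ∈ [0, 13]: 14 solutions.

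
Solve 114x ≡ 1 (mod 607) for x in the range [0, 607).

410

gcd(607, 114):
  607 = 5*114 + 37
  114 = 3*37 + 3
  37 = 12*3 + 1
  3 = 3*1
so gcd(607, 114) = 1.
Back-substitute for Bézout coefficients:
  1 = 37 - 12*3
  ... = 114*(-197) + 607*(37)
So 114*-197 ≡ 1 (mod 607), and -197 mod 607 = 410.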